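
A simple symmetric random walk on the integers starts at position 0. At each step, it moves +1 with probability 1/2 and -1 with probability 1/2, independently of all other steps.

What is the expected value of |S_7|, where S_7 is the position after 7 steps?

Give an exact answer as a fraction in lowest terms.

Answer: 35/16

Derivation:
S_7 takes values m ≡ 1 (mod 2) with |m| ≤ 7; P(S_7=m) = C(7,(7+m)/2)/2^7.
Total paths: 2^7 = 128
Distribution: P(S=-7)=1/128, P(S=-5)=7/128, P(S=-3)=21/128, P(S=-1)=35/128, P(S=1)=35/128, P(S=3)=21/128, P(S=5)=7/128, P(S=7)=1/128
E[|S_7|] = Σ_m |m|·P(S_7=m) = 280/128 = 35/16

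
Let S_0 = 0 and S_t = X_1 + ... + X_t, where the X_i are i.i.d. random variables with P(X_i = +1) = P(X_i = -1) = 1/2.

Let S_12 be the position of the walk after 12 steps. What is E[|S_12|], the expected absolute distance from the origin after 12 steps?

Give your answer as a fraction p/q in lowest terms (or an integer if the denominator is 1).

S_12 takes values m ≡ 0 (mod 2) with |m| ≤ 12; P(S_12=m) = C(12,(12+m)/2)/2^12.
Total paths: 2^12 = 4096
Distribution: P(S=-12)=1/4096, P(S=-10)=12/4096, P(S=-8)=66/4096, P(S=-6)=220/4096, P(S=-4)=495/4096, P(S=-2)=792/4096, P(S=0)=924/4096, P(S=2)=792/4096, P(S=4)=495/4096, P(S=6)=220/4096, P(S=8)=66/4096, P(S=10)=12/4096, P(S=12)=1/4096
E[|S_12|] = Σ_m |m|·P(S_12=m) = 11088/4096 = 693/256

Answer: 693/256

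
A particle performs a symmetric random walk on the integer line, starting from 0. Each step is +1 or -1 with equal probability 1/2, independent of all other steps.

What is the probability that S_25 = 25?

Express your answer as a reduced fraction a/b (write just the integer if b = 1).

To reach position 25 after 25 steps: need 25 steps of +1 and 0 of -1.
Favorable paths: C(25,25) = 1
Total paths: 2^25 = 33554432
P = 1/33554432 = 1/33554432

Answer: 1/33554432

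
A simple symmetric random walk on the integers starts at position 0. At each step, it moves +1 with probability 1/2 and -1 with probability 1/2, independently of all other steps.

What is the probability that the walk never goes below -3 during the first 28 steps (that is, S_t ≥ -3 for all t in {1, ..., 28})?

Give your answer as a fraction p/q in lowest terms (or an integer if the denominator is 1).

Let f(t,s) = #length-t paths at position s with S_1..S_t all ≥ -3.
f(t,s) = f(t-1,s-1) + f(t-1,s+1) for s ≥ -3; f(t,s) = 0 for s < -3.
t=0: f(0,0)=1
t=1: f(1,-1)=1 f(1,1)=1
t=2: f(2,-2)=1 f(2,0)=2 f(2,2)=1
t=3: f(3,-3)=1 f(3,-1)=3 f(3,1)=3 f(3,3)=1
t=4: f(4,-2)=4 f(4,0)=6 f(4,2)=4 f(4,4)=1
t=5: f(5,-3)=4 f(5,-1)=10 f(5,1)=10 f(5,3)=5 f(5,5)=1
t=6: f(6,-2)=14 f(6,0)=20 f(6,2)=15 f(6,4)=6 f(6,6)=1
t=7: f(7,-3)=14 f(7,-1)=34 f(7,1)=35 f(7,3)=21 f(7,5)=7 f(7,7)=1
t=8: f(8,-2)=48 f(8,0)=69 f(8,2)=56 f(8,4)=28 f(8,6)=8 f(8,8)=1
t=9: f(9,-3)=48 f(9,-1)=117 f(9,1)=125 f(9,3)=84 f(9,5)=36 f(9,7)=9 f(9,9)=1
t=10: f(10,-2)=165 f(10,0)=242 f(10,2)=209 f(10,4)=120 f(10,6)=45 f(10,8)=10 f(10,10)=1
t=11: f(11,-3)=165 f(11,-1)=407 f(11,1)=451 f(11,3)=329 f(11,5)=165 f(11,7)=55 f(11,9)=11 f(11,11)=1
t=12: f(12,-2)=572 f(12,0)=858 f(12,2)=780 f(12,4)=494 f(12,6)=220 f(12,8)=66 f(12,10)=12 f(12,12)=1
t=13: f(13,-3)=572 f(13,-1)=1430 f(13,1)=1638 f(13,3)=1274 f(13,5)=714 f(13,7)=286 f(13,9)=78 f(13,11)=13 f(13,13)=1
t=14: f(14,-2)=2002 f(14,0)=3068 f(14,2)=2912 f(14,4)=1988 f(14,6)=1000 f(14,8)=364 f(14,10)=91 f(14,12)=14 f(14,14)=1
t=15: f(15,-3)=2002 f(15,-1)=5070 f(15,1)=5980 f(15,3)=4900 f(15,5)=2988 f(15,7)=1364 f(15,9)=455 f(15,11)=105 f(15,13)=15 f(15,15)=1
t=16: f(16,-2)=7072 f(16,0)=11050 f(16,2)=10880 f(16,4)=7888 f(16,6)=4352 f(16,8)=1819 f(16,10)=560 f(16,12)=120 f(16,14)=16 f(16,16)=1
t=17: f(17,-3)=7072 f(17,-1)=18122 f(17,1)=21930 f(17,3)=18768 f(17,5)=12240 f(17,7)=6171 f(17,9)=2379 f(17,11)=680 f(17,13)=136 f(17,15)=17 f(17,17)=1
t=18: f(18,-2)=25194 f(18,0)=40052 f(18,2)=40698 f(18,4)=31008 f(18,6)=18411 f(18,8)=8550 f(18,10)=3059 f(18,12)=816 f(18,14)=153 f(18,16)=18 f(18,18)=1
t=19: f(19,-3)=25194 f(19,-1)=65246 f(19,1)=80750 f(19,3)=71706 f(19,5)=49419 f(19,7)=26961 f(19,9)=11609 f(19,11)=3875 f(19,13)=969 f(19,15)=171 f(19,17)=19 f(19,19)=1
t=20: f(20,-2)=90440 f(20,0)=145996 f(20,2)=152456 f(20,4)=121125 f(20,6)=76380 f(20,8)=38570 f(20,10)=15484 f(20,12)=4844 f(20,14)=1140 f(20,16)=190 f(20,18)=20 f(20,20)=1
t=21: f(21,-3)=90440 f(21,-1)=236436 f(21,1)=298452 f(21,3)=273581 f(21,5)=197505 f(21,7)=114950 f(21,9)=54054 f(21,11)=20328 f(21,13)=5984 f(21,15)=1330 f(21,17)=210 f(21,19)=21 f(21,21)=1
t=22: f(22,-2)=326876 f(22,0)=534888 f(22,2)=572033 f(22,4)=471086 f(22,6)=312455 f(22,8)=169004 f(22,10)=74382 f(22,12)=26312 f(22,14)=7314 f(22,16)=1540 f(22,18)=231 f(22,20)=22 f(22,22)=1
t=23: f(23,-3)=326876 f(23,-1)=861764 f(23,1)=1106921 f(23,3)=1043119 f(23,5)=783541 f(23,7)=481459 f(23,9)=243386 f(23,11)=100694 f(23,13)=33626 f(23,15)=8854 f(23,17)=1771 f(23,19)=253 f(23,21)=23 f(23,23)=1
t=24: f(24,-2)=1188640 f(24,0)=1968685 f(24,2)=2150040 f(24,4)=1826660 f(24,6)=1265000 f(24,8)=724845 f(24,10)=344080 f(24,12)=134320 f(24,14)=42480 f(24,16)=10625 f(24,18)=2024 f(24,20)=276 f(24,22)=24 f(24,24)=1
t=25: f(25,-3)=1188640 f(25,-1)=3157325 f(25,1)=4118725 f(25,3)=3976700 f(25,5)=3091660 f(25,7)=1989845 f(25,9)=1068925 f(25,11)=478400 f(25,13)=176800 f(25,15)=53105 f(25,17)=12649 f(25,19)=2300 f(25,21)=300 f(25,23)=25 f(25,25)=1
t=26: f(26,-2)=4345965 f(26,0)=7276050 f(26,2)=8095425 f(26,4)=7068360 f(26,6)=5081505 f(26,8)=3058770 f(26,10)=1547325 f(26,12)=655200 f(26,14)=229905 f(26,16)=65754 f(26,18)=14949 f(26,20)=2600 f(26,22)=325 f(26,24)=26 f(26,26)=1
t=27: f(27,-3)=4345965 f(27,-1)=11622015 f(27,1)=15371475 f(27,3)=15163785 f(27,5)=12149865 f(27,7)=8140275 f(27,9)=4606095 f(27,11)=2202525 f(27,13)=885105 f(27,15)=295659 f(27,17)=80703 f(27,19)=17549 f(27,21)=2925 f(27,23)=351 f(27,25)=27 f(27,27)=1
t=28: f(28,-2)=15967980 f(28,0)=26993490 f(28,2)=30535260 f(28,4)=27313650 f(28,6)=20290140 f(28,8)=12746370 f(28,10)=6808620 f(28,12)=3087630 f(28,14)=1180764 f(28,16)=376362 f(28,18)=98252 f(28,20)=20474 f(28,22)=3276 f(28,24)=378 f(28,26)=28 f(28,28)=1
Σ_s f(28,s) = 145422675
P = 145422675/268435456 = 145422675/268435456

Answer: 145422675/268435456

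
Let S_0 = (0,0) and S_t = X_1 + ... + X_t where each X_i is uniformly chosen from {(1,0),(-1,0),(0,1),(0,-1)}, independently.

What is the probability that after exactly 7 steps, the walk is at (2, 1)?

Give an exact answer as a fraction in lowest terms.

Answer: 735/16384

Derivation:
Let h be the number of horizontal steps (so 7-h are vertical). To end at (2,1) need (h+2)/2 right-steps and ((7-h)+1)/2 up-steps.
Sum over h with 2 ≤ h ≤ 6, h ≡ 0 (mod 2), 7-h ≡ 1 (mod 2):
h=2: C(7,2)·C(2,2)·C(5,3) = 21·1·10 = 210
h=4: C(7,4)·C(4,3)·C(3,2) = 35·4·3 = 420
h=6: C(7,6)·C(6,4)·C(1,1) = 7·15·1 = 105
Total favorable: 735
Total paths: 4^7 = 16384
P = 735/16384 = 735/16384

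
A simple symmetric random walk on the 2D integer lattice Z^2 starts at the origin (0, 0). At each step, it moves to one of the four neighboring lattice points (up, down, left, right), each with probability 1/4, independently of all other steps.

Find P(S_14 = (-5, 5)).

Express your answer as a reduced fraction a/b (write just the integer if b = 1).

Answer: 39039/33554432

Derivation:
Let h be the number of horizontal steps (so 14-h are vertical). To end at (-5,5) need (h-5)/2 right-steps and ((14-h)+5)/2 up-steps.
Sum over h with 5 ≤ h ≤ 9, h ≡ 1 (mod 2), 14-h ≡ 1 (mod 2):
h=5: C(14,5)·C(5,0)·C(9,7) = 2002·1·36 = 72072
h=7: C(14,7)·C(7,1)·C(7,6) = 3432·7·7 = 168168
h=9: C(14,9)·C(9,2)·C(5,5) = 2002·36·1 = 72072
Total favorable: 312312
Total paths: 4^14 = 268435456
P = 312312/268435456 = 39039/33554432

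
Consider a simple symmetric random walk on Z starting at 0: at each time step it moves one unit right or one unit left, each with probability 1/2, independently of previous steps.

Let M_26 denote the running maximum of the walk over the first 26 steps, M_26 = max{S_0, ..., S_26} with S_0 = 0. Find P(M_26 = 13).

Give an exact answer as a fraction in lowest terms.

Let M_26 = max(S_0,...,S_26). Use the reflection principle: for j ≥ 1, #{paths with M_26 ≥ j} = #{S_26 ≥ j} + #{S_26 ≥ j+1}.
By reflection, #{M_26 ≥ 13} = #{S_26 ≥ 13} + #{S_26 ≥ 14} = 313912 + 313912 = 627824.
#{M_26 ≥ 14} = #{S_26 ≥ 14} + #{S_26 ≥ 15} = 313912 + 83682 = 397594.
#{M_26 = 13} = 627824 - 397594 = 230230.
P(M_26 = 13) = 230230/67108864 = 115115/33554432

Answer: 115115/33554432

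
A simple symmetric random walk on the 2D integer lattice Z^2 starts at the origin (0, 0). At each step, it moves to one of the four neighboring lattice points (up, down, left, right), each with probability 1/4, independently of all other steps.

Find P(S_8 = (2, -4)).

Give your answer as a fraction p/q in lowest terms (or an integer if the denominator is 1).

Answer: 7/1024

Derivation:
Let h be the number of horizontal steps (so 8-h are vertical). To end at (2,-4) need (h+2)/2 right-steps and ((8-h)-4)/2 up-steps.
Sum over h with 2 ≤ h ≤ 4, h ≡ 0 (mod 2), 8-h ≡ 0 (mod 2):
h=2: C(8,2)·C(2,2)·C(6,1) = 28·1·6 = 168
h=4: C(8,4)·C(4,3)·C(4,0) = 70·4·1 = 280
Total favorable: 448
Total paths: 4^8 = 65536
P = 448/65536 = 7/1024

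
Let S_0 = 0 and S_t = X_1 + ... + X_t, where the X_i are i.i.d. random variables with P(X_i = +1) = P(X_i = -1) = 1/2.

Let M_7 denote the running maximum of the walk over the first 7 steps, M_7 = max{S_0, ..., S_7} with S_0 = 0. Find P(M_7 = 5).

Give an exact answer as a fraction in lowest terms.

Answer: 7/128

Derivation:
Let M_7 = max(S_0,...,S_7). Use the reflection principle: for j ≥ 1, #{paths with M_7 ≥ j} = #{S_7 ≥ j} + #{S_7 ≥ j+1}.
By reflection, #{M_7 ≥ 5} = #{S_7 ≥ 5} + #{S_7 ≥ 6} = 8 + 1 = 9.
#{M_7 ≥ 6} = #{S_7 ≥ 6} + #{S_7 ≥ 7} = 1 + 1 = 2.
#{M_7 = 5} = 9 - 2 = 7.
P(M_7 = 5) = 7/128 = 7/128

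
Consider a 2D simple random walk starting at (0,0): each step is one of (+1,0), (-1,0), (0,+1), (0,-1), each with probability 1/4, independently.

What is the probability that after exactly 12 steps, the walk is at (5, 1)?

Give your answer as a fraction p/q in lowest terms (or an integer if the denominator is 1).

Answer: 27225/4194304

Derivation:
Let h be the number of horizontal steps (so 12-h are vertical). To end at (5,1) need (h+5)/2 right-steps and ((12-h)+1)/2 up-steps.
Sum over h with 5 ≤ h ≤ 11, h ≡ 1 (mod 2), 12-h ≡ 1 (mod 2):
h=5: C(12,5)·C(5,5)·C(7,4) = 792·1·35 = 27720
h=7: C(12,7)·C(7,6)·C(5,3) = 792·7·10 = 55440
h=9: C(12,9)·C(9,7)·C(3,2) = 220·36·3 = 23760
h=11: C(12,11)·C(11,8)·C(1,1) = 12·165·1 = 1980
Total favorable: 108900
Total paths: 4^12 = 16777216
P = 108900/16777216 = 27225/4194304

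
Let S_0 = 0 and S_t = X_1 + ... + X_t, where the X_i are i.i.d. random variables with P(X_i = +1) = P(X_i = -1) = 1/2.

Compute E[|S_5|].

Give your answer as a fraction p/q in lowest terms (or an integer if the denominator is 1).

Answer: 15/8

Derivation:
S_5 takes values m ≡ 1 (mod 2) with |m| ≤ 5; P(S_5=m) = C(5,(5+m)/2)/2^5.
Total paths: 2^5 = 32
Distribution: P(S=-5)=1/32, P(S=-3)=5/32, P(S=-1)=10/32, P(S=1)=10/32, P(S=3)=5/32, P(S=5)=1/32
E[|S_5|] = Σ_m |m|·P(S_5=m) = 60/32 = 15/8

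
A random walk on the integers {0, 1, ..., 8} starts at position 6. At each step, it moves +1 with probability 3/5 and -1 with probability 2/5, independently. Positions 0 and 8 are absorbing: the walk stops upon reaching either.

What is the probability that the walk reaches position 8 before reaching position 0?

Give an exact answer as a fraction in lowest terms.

Biased walk: p = 3/5, q = 2/5, r = q/p = 2/3
Gambler's ruin: P(hit 8 before 0 | start at 6) = (1 - r^a)/(1 - r^N)
r^6 = 64/729; r^8 = 256/6561
P = (1 - 64/729) / (1 - 256/6561) = 665/729 / 6305/6561 = 1197/1261

Answer: 1197/1261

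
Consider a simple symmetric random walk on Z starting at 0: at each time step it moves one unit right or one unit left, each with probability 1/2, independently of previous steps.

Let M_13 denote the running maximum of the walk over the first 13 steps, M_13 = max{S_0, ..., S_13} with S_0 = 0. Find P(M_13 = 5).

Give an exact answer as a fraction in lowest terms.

Let M_13 = max(S_0,...,S_13). Use the reflection principle: for j ≥ 1, #{paths with M_13 ≥ j} = #{S_13 ≥ j} + #{S_13 ≥ j+1}.
By reflection, #{M_13 ≥ 5} = #{S_13 ≥ 5} + #{S_13 ≥ 6} = 1093 + 378 = 1471.
#{M_13 ≥ 6} = #{S_13 ≥ 6} + #{S_13 ≥ 7} = 378 + 378 = 756.
#{M_13 = 5} = 1471 - 756 = 715.
P(M_13 = 5) = 715/8192 = 715/8192

Answer: 715/8192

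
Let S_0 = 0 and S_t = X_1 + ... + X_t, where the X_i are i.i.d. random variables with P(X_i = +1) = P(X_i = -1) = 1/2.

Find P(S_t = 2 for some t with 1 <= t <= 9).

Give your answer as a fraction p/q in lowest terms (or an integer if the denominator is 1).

Answer: 65/128

Derivation:
Count via complement. Let g(t,s) = #length-t paths at position s with S_1..S_t all ≠ 2.
g(t,s) = g(t-1,s-1) + g(t-1,s+1) for s ≠ 2; g(t,2) = 0.
t=0: g(0,0)=1
t=1: g(1,-1)=1 g(1,1)=1
t=2: g(2,-2)=1 g(2,0)=2
t=3: g(3,-3)=1 g(3,-1)=3 g(3,1)=2
t=4: g(4,-4)=1 g(4,-2)=4 g(4,0)=5
t=5: g(5,-5)=1 g(5,-3)=5 g(5,-1)=9 g(5,1)=5
t=6: g(6,-6)=1 g(6,-4)=6 g(6,-2)=14 g(6,0)=14
t=7: g(7,-7)=1 g(7,-5)=7 g(7,-3)=20 g(7,-1)=28 g(7,1)=14
t=8: g(8,-8)=1 g(8,-6)=8 g(8,-4)=27 g(8,-2)=48 g(8,0)=42
t=9: g(9,-9)=1 g(9,-7)=9 g(9,-5)=35 g(9,-3)=75 g(9,-1)=90 g(9,1)=42
Paths never hitting 2: Σ_s g(9,s) = 252
Paths hitting 2: 2^9 - 252 = 260
P = 260/512 = 65/128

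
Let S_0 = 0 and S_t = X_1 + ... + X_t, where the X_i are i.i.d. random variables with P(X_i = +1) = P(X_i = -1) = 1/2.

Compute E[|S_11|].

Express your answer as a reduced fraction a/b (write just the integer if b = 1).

Answer: 693/256

Derivation:
S_11 takes values m ≡ 1 (mod 2) with |m| ≤ 11; P(S_11=m) = C(11,(11+m)/2)/2^11.
Total paths: 2^11 = 2048
Distribution: P(S=-11)=1/2048, P(S=-9)=11/2048, P(S=-7)=55/2048, P(S=-5)=165/2048, P(S=-3)=330/2048, P(S=-1)=462/2048, P(S=1)=462/2048, P(S=3)=330/2048, P(S=5)=165/2048, P(S=7)=55/2048, P(S=9)=11/2048, P(S=11)=1/2048
E[|S_11|] = Σ_m |m|·P(S_11=m) = 5544/2048 = 693/256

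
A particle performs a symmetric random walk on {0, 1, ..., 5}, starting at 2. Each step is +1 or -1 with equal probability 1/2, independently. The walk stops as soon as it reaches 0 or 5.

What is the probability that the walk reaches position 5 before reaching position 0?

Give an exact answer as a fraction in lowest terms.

Symmetric walk (p = 1/2): the harmonic-function argument gives P(hit 5 before 0 | start at 2) = a/N.
P = 2/5 = 2/5

Answer: 2/5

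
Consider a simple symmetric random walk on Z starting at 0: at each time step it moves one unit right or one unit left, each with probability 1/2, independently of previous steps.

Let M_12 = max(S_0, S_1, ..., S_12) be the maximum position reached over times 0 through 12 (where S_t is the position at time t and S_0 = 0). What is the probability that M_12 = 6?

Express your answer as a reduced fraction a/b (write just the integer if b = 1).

Let M_12 = max(S_0,...,S_12). Use the reflection principle: for j ≥ 1, #{paths with M_12 ≥ j} = #{S_12 ≥ j} + #{S_12 ≥ j+1}.
By reflection, #{M_12 ≥ 6} = #{S_12 ≥ 6} + #{S_12 ≥ 7} = 299 + 79 = 378.
#{M_12 ≥ 7} = #{S_12 ≥ 7} + #{S_12 ≥ 8} = 79 + 79 = 158.
#{M_12 = 6} = 378 - 158 = 220.
P(M_12 = 6) = 220/4096 = 55/1024

Answer: 55/1024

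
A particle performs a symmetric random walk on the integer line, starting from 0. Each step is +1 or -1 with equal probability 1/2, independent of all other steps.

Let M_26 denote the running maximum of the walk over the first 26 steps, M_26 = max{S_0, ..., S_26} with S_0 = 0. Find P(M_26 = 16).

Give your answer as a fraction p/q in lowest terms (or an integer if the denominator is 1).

Answer: 16445/16777216

Derivation:
Let M_26 = max(S_0,...,S_26). Use the reflection principle: for j ≥ 1, #{paths with M_26 ≥ j} = #{S_26 ≥ j} + #{S_26 ≥ j+1}.
By reflection, #{M_26 ≥ 16} = #{S_26 ≥ 16} + #{S_26 ≥ 17} = 83682 + 17902 = 101584.
#{M_26 ≥ 17} = #{S_26 ≥ 17} + #{S_26 ≥ 18} = 17902 + 17902 = 35804.
#{M_26 = 16} = 101584 - 35804 = 65780.
P(M_26 = 16) = 65780/67108864 = 16445/16777216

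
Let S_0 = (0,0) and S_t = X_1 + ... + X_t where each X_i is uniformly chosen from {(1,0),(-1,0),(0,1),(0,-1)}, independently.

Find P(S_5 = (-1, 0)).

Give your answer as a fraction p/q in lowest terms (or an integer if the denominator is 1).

Let h be the number of horizontal steps (so 5-h are vertical). To end at (-1,0) need (h-1)/2 right-steps and ((5-h)+0)/2 up-steps.
Sum over h with 1 ≤ h ≤ 5, h ≡ 1 (mod 2), 5-h ≡ 0 (mod 2):
h=1: C(5,1)·C(1,0)·C(4,2) = 5·1·6 = 30
h=3: C(5,3)·C(3,1)·C(2,1) = 10·3·2 = 60
h=5: C(5,5)·C(5,2)·C(0,0) = 1·10·1 = 10
Total favorable: 100
Total paths: 4^5 = 1024
P = 100/1024 = 25/256

Answer: 25/256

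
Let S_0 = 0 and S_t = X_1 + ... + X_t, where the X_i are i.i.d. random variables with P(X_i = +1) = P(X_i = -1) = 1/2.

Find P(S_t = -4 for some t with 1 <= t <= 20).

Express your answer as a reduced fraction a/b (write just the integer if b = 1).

Answer: 200965/524288

Derivation:
Count via complement. Let g(t,s) = #length-t paths at position s with S_1..S_t all ≠ -4.
g(t,s) = g(t-1,s-1) + g(t-1,s+1) for s ≠ -4; g(t,-4) = 0.
t=0: g(0,0)=1
t=1: g(1,-1)=1 g(1,1)=1
t=2: g(2,-2)=1 g(2,0)=2 g(2,2)=1
t=3: g(3,-3)=1 g(3,-1)=3 g(3,1)=3 g(3,3)=1
t=4: g(4,-2)=4 g(4,0)=6 g(4,2)=4 g(4,4)=1
t=5: g(5,-3)=4 g(5,-1)=10 g(5,1)=10 g(5,3)=5 g(5,5)=1
t=6: g(6,-2)=14 g(6,0)=20 g(6,2)=15 g(6,4)=6 g(6,6)=1
t=7: g(7,-3)=14 g(7,-1)=34 g(7,1)=35 g(7,3)=21 g(7,5)=7 g(7,7)=1
t=8: g(8,-2)=48 g(8,0)=69 g(8,2)=56 g(8,4)=28 g(8,6)=8 g(8,8)=1
t=9: g(9,-3)=48 g(9,-1)=117 g(9,1)=125 g(9,3)=84 g(9,5)=36 g(9,7)=9 g(9,9)=1
t=10: g(10,-2)=165 g(10,0)=242 g(10,2)=209 g(10,4)=120 g(10,6)=45 g(10,8)=10 g(10,10)=1
t=11: g(11,-3)=165 g(11,-1)=407 g(11,1)=451 g(11,3)=329 g(11,5)=165 g(11,7)=55 g(11,9)=11 g(11,11)=1
t=12: g(12,-2)=572 g(12,0)=858 g(12,2)=780 g(12,4)=494 g(12,6)=220 g(12,8)=66 g(12,10)=12 g(12,12)=1
t=13: g(13,-3)=572 g(13,-1)=1430 g(13,1)=1638 g(13,3)=1274 g(13,5)=714 g(13,7)=286 g(13,9)=78 g(13,11)=13 g(13,13)=1
t=14: g(14,-2)=2002 g(14,0)=3068 g(14,2)=2912 g(14,4)=1988 g(14,6)=1000 g(14,8)=364 g(14,10)=91 g(14,12)=14 g(14,14)=1
t=15: g(15,-3)=2002 g(15,-1)=5070 g(15,1)=5980 g(15,3)=4900 g(15,5)=2988 g(15,7)=1364 g(15,9)=455 g(15,11)=105 g(15,13)=15 g(15,15)=1
t=16: g(16,-2)=7072 g(16,0)=11050 g(16,2)=10880 g(16,4)=7888 g(16,6)=4352 g(16,8)=1819 g(16,10)=560 g(16,12)=120 g(16,14)=16 g(16,16)=1
t=17: g(17,-3)=7072 g(17,-1)=18122 g(17,1)=21930 g(17,3)=18768 g(17,5)=12240 g(17,7)=6171 g(17,9)=2379 g(17,11)=680 g(17,13)=136 g(17,15)=17 g(17,17)=1
t=18: g(18,-2)=25194 g(18,0)=40052 g(18,2)=40698 g(18,4)=31008 g(18,6)=18411 g(18,8)=8550 g(18,10)=3059 g(18,12)=816 g(18,14)=153 g(18,16)=18 g(18,18)=1
t=19: g(19,-3)=25194 g(19,-1)=65246 g(19,1)=80750 g(19,3)=71706 g(19,5)=49419 g(19,7)=26961 g(19,9)=11609 g(19,11)=3875 g(19,13)=969 g(19,15)=171 g(19,17)=19 g(19,19)=1
t=20: g(20,-2)=90440 g(20,0)=145996 g(20,2)=152456 g(20,4)=121125 g(20,6)=76380 g(20,8)=38570 g(20,10)=15484 g(20,12)=4844 g(20,14)=1140 g(20,16)=190 g(20,18)=20 g(20,20)=1
Paths never hitting -4: Σ_s g(20,s) = 646646
Paths hitting -4: 2^20 - 646646 = 401930
P = 401930/1048576 = 200965/524288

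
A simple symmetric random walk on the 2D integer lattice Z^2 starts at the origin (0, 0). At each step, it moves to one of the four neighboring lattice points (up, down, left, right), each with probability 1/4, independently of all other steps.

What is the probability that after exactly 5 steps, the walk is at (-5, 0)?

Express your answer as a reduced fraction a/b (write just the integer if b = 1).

Answer: 1/1024

Derivation:
Let h be the number of horizontal steps (so 5-h are vertical). To end at (-5,0) need (h-5)/2 right-steps and ((5-h)+0)/2 up-steps.
Sum over h with 5 ≤ h ≤ 5, h ≡ 1 (mod 2), 5-h ≡ 0 (mod 2):
h=5: C(5,5)·C(5,0)·C(0,0) = 1·1·1 = 1
Total favorable: 1
Total paths: 4^5 = 1024
P = 1/1024 = 1/1024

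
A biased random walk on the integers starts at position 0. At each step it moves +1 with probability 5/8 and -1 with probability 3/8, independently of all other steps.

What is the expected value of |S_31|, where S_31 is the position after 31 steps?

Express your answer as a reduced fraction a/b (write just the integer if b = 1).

S_31 takes values m ≡ 1 (mod 2) with |m| ≤ 31; P(S_31=m) = C(31,(31+m)/2) · (5/8)^((31+m)/2) · (3/8)^((31-m)/2).
Distribution: P(S=-31)=617673396283947/9903520314283042199192993792, P(S=-29)=31913125474670595/9903520314283042199192993792, P(S=-27)=797828136866764875/9903520314283042199192993792, P(S=-25)=12853897760631211875/9903520314283042199192993792, P(S=-23)=149962140540697471875/9903520314283042199192993792, P(S=-21)=1349659264866277246875/9903520314283042199192993792, P(S=-19)=9747539135145335671875/9903520314283042199192993792, P(S=-17)=58021066280626998046875/9903520314283042199192993792, P(S=-15)=290105331403134990234375/9903520314283042199192993792, P(S=-13)=1235633818939278662109375/9903520314283042199192993792, P(S=-11)=4530657336110688427734375/9903520314283042199192993792, P(S=-9)=14415727887624917724609375/9903520314283042199192993792, P(S=-7)=40043688576735882568359375/9903520314283042199192993792, P(S=-5)=97542318327946380615234375/9903520314283042199192993792, P(S=-3)=209019253559885101318359375/9903520314283042199192993792, P(S=-1)=394814145613116302490234375/9903520314283042199192993792, P(S=1)=658023576021860504150390625/9903520314283042199192993792, P(S=3)=967681729443912506103515625/9903520314283042199192993792, P(S=5)=1254402241871738433837890625/9903520314283042199192993792, P(S=7)=1430458696871280670166015625/9903520314283042199192993792, P(S=9)=1430458696871280670166015625/9903520314283042199192993792, P(S=11)=1248813148062229156494140625/9903520314283042199192993792, P(S=13)=946070566713809967041015625/9903520314283042199192993792, P(S=15)=617002543509006500244140625/9903520314283042199192993792, P(S=17)=342779190838336944580078125/9903520314283042199192993792, P(S=19)=159963622391223907470703125/9903520314283042199192993792, P(S=21)=61524470150470733642578125/9903520314283042199192993792, P(S=23)=18989033997058868408203125/9903520314283042199192993792, P(S=25)=4521198570728302001953125/9903520314283042199192993792, P(S=27)=779516994953155517578125/9903520314283042199192993792, P(S=29)=86612999439239501953125/9903520314283042199192993792, P(S=31)=4656612873077392578125/9903520314283042199192993792
E[|S_31|] = Σ_m |m|·P(S_31=m) = 630737934910892311914096079/77371252455336267181195264

Answer: 630737934910892311914096079/77371252455336267181195264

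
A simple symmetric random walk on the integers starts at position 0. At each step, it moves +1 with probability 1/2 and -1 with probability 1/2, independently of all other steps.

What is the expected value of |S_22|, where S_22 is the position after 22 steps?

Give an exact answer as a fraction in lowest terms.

Answer: 969969/262144

Derivation:
S_22 takes values m ≡ 0 (mod 2) with |m| ≤ 22; P(S_22=m) = C(22,(22+m)/2)/2^22.
Total paths: 2^22 = 4194304
Distribution: P(S=-22)=1/4194304, P(S=-20)=22/4194304, P(S=-18)=231/4194304, P(S=-16)=1540/4194304, P(S=-14)=7315/4194304, P(S=-12)=26334/4194304, P(S=-10)=74613/4194304, P(S=-8)=170544/4194304, P(S=-6)=319770/4194304, P(S=-4)=497420/4194304, P(S=-2)=646646/4194304, P(S=0)=705432/4194304, P(S=2)=646646/4194304, P(S=4)=497420/4194304, P(S=6)=319770/4194304, P(S=8)=170544/4194304, P(S=10)=74613/4194304, P(S=12)=26334/4194304, P(S=14)=7315/4194304, P(S=16)=1540/4194304, P(S=18)=231/4194304, P(S=20)=22/4194304, P(S=22)=1/4194304
E[|S_22|] = Σ_m |m|·P(S_22=m) = 15519504/4194304 = 969969/262144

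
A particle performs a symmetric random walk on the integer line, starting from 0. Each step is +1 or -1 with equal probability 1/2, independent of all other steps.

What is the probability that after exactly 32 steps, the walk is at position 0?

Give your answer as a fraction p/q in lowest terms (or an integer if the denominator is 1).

Answer: 300540195/2147483648

Derivation:
To return to 0 after 32 steps: need exactly 16 steps of +1 and 16 of -1.
Favorable paths: C(32,16) = 601080390
Total paths: 2^32 = 4294967296
P = 601080390/4294967296 = 300540195/2147483648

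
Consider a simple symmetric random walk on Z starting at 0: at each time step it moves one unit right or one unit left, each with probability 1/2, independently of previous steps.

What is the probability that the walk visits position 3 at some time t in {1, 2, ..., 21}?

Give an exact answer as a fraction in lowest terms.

Answer: 548895/1048576

Derivation:
Count via complement. Let g(t,s) = #length-t paths at position s with S_1..S_t all ≠ 3.
g(t,s) = g(t-1,s-1) + g(t-1,s+1) for s ≠ 3; g(t,3) = 0.
t=0: g(0,0)=1
t=1: g(1,-1)=1 g(1,1)=1
t=2: g(2,-2)=1 g(2,0)=2 g(2,2)=1
t=3: g(3,-3)=1 g(3,-1)=3 g(3,1)=3
t=4: g(4,-4)=1 g(4,-2)=4 g(4,0)=6 g(4,2)=3
t=5: g(5,-5)=1 g(5,-3)=5 g(5,-1)=10 g(5,1)=9
t=6: g(6,-6)=1 g(6,-4)=6 g(6,-2)=15 g(6,0)=19 g(6,2)=9
t=7: g(7,-7)=1 g(7,-5)=7 g(7,-3)=21 g(7,-1)=34 g(7,1)=28
t=8: g(8,-8)=1 g(8,-6)=8 g(8,-4)=28 g(8,-2)=55 g(8,0)=62 g(8,2)=28
t=9: g(9,-9)=1 g(9,-7)=9 g(9,-5)=36 g(9,-3)=83 g(9,-1)=117 g(9,1)=90
t=10: g(10,-10)=1 g(10,-8)=10 g(10,-6)=45 g(10,-4)=119 g(10,-2)=200 g(10,0)=207 g(10,2)=90
t=11: g(11,-11)=1 g(11,-9)=11 g(11,-7)=55 g(11,-5)=164 g(11,-3)=319 g(11,-1)=407 g(11,1)=297
t=12: g(12,-12)=1 g(12,-10)=12 g(12,-8)=66 g(12,-6)=219 g(12,-4)=483 g(12,-2)=726 g(12,0)=704 g(12,2)=297
t=13: g(13,-13)=1 g(13,-11)=13 g(13,-9)=78 g(13,-7)=285 g(13,-5)=702 g(13,-3)=1209 g(13,-1)=1430 g(13,1)=1001
t=14: g(14,-14)=1 g(14,-12)=14 g(14,-10)=91 g(14,-8)=363 g(14,-6)=987 g(14,-4)=1911 g(14,-2)=2639 g(14,0)=2431 g(14,2)=1001
t=15: g(15,-15)=1 g(15,-13)=15 g(15,-11)=105 g(15,-9)=454 g(15,-7)=1350 g(15,-5)=2898 g(15,-3)=4550 g(15,-1)=5070 g(15,1)=3432
t=16: g(16,-16)=1 g(16,-14)=16 g(16,-12)=120 g(16,-10)=559 g(16,-8)=1804 g(16,-6)=4248 g(16,-4)=7448 g(16,-2)=9620 g(16,0)=8502 g(16,2)=3432
t=17: g(17,-17)=1 g(17,-15)=17 g(17,-13)=136 g(17,-11)=679 g(17,-9)=2363 g(17,-7)=6052 g(17,-5)=11696 g(17,-3)=17068 g(17,-1)=18122 g(17,1)=11934
t=18: g(18,-18)=1 g(18,-16)=18 g(18,-14)=153 g(18,-12)=815 g(18,-10)=3042 g(18,-8)=8415 g(18,-6)=17748 g(18,-4)=28764 g(18,-2)=35190 g(18,0)=30056 g(18,2)=11934
t=19: g(19,-19)=1 g(19,-17)=19 g(19,-15)=171 g(19,-13)=968 g(19,-11)=3857 g(19,-9)=11457 g(19,-7)=26163 g(19,-5)=46512 g(19,-3)=63954 g(19,-1)=65246 g(19,1)=41990
t=20: g(20,-20)=1 g(20,-18)=20 g(20,-16)=190 g(20,-14)=1139 g(20,-12)=4825 g(20,-10)=15314 g(20,-8)=37620 g(20,-6)=72675 g(20,-4)=110466 g(20,-2)=129200 g(20,0)=107236 g(20,2)=41990
t=21: g(21,-21)=1 g(21,-19)=21 g(21,-17)=210 g(21,-15)=1329 g(21,-13)=5964 g(21,-11)=20139 g(21,-9)=52934 g(21,-7)=110295 g(21,-5)=183141 g(21,-3)=239666 g(21,-1)=236436 g(21,1)=149226
Paths never hitting 3: Σ_s g(21,s) = 999362
Paths hitting 3: 2^21 - 999362 = 1097790
P = 1097790/2097152 = 548895/1048576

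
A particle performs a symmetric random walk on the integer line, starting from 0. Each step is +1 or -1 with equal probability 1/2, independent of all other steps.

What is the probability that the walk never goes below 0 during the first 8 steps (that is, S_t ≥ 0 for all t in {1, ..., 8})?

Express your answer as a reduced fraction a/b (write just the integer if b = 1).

Let f(t,s) = #length-t paths at position s with S_1..S_t all ≥ 0.
f(t,s) = f(t-1,s-1) + f(t-1,s+1) for s ≥ 0; f(t,s) = 0 for s < 0.
t=0: f(0,0)=1
t=1: f(1,1)=1
t=2: f(2,0)=1 f(2,2)=1
t=3: f(3,1)=2 f(3,3)=1
t=4: f(4,0)=2 f(4,2)=3 f(4,4)=1
t=5: f(5,1)=5 f(5,3)=4 f(5,5)=1
t=6: f(6,0)=5 f(6,2)=9 f(6,4)=5 f(6,6)=1
t=7: f(7,1)=14 f(7,3)=14 f(7,5)=6 f(7,7)=1
t=8: f(8,0)=14 f(8,2)=28 f(8,4)=20 f(8,6)=7 f(8,8)=1
Σ_s f(8,s) = 70
P = 70/256 = 35/128

Answer: 35/128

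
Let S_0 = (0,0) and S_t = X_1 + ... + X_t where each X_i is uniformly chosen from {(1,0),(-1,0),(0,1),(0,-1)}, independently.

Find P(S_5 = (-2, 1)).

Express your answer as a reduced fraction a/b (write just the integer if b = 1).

Let h be the number of horizontal steps (so 5-h are vertical). To end at (-2,1) need (h-2)/2 right-steps and ((5-h)+1)/2 up-steps.
Sum over h with 2 ≤ h ≤ 4, h ≡ 0 (mod 2), 5-h ≡ 1 (mod 2):
h=2: C(5,2)·C(2,0)·C(3,2) = 10·1·3 = 30
h=4: C(5,4)·C(4,1)·C(1,1) = 5·4·1 = 20
Total favorable: 50
Total paths: 4^5 = 1024
P = 50/1024 = 25/512

Answer: 25/512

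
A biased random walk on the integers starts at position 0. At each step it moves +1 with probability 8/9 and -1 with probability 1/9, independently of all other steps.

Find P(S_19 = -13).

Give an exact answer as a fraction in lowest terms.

To reach position -13 after 19 steps: need 3 steps of +1 and 16 steps of -1.
Number of such sequences: C(19,3) = 969
Each has probability (8/9)^3 · (1/9)^16 = 512/1350851717672992089
P = 969 · 512/1350851717672992089 = 165376/450283905890997363

Answer: 165376/450283905890997363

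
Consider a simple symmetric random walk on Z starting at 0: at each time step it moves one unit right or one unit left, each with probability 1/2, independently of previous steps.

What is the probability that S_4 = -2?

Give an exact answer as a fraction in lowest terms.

Answer: 1/4

Derivation:
To reach position -2 after 4 steps: need 1 step of +1 and 3 of -1.
Favorable paths: C(4,1) = 4
Total paths: 2^4 = 16
P = 4/16 = 1/4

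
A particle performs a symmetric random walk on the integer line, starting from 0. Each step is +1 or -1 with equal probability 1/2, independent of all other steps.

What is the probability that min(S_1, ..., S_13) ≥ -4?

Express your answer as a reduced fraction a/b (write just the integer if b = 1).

Let f(t,s) = #length-t paths at position s with S_1..S_t all ≥ -4.
f(t,s) = f(t-1,s-1) + f(t-1,s+1) for s ≥ -4; f(t,s) = 0 for s < -4.
t=0: f(0,0)=1
t=1: f(1,-1)=1 f(1,1)=1
t=2: f(2,-2)=1 f(2,0)=2 f(2,2)=1
t=3: f(3,-3)=1 f(3,-1)=3 f(3,1)=3 f(3,3)=1
t=4: f(4,-4)=1 f(4,-2)=4 f(4,0)=6 f(4,2)=4 f(4,4)=1
t=5: f(5,-3)=5 f(5,-1)=10 f(5,1)=10 f(5,3)=5 f(5,5)=1
t=6: f(6,-4)=5 f(6,-2)=15 f(6,0)=20 f(6,2)=15 f(6,4)=6 f(6,6)=1
t=7: f(7,-3)=20 f(7,-1)=35 f(7,1)=35 f(7,3)=21 f(7,5)=7 f(7,7)=1
t=8: f(8,-4)=20 f(8,-2)=55 f(8,0)=70 f(8,2)=56 f(8,4)=28 f(8,6)=8 f(8,8)=1
t=9: f(9,-3)=75 f(9,-1)=125 f(9,1)=126 f(9,3)=84 f(9,5)=36 f(9,7)=9 f(9,9)=1
t=10: f(10,-4)=75 f(10,-2)=200 f(10,0)=251 f(10,2)=210 f(10,4)=120 f(10,6)=45 f(10,8)=10 f(10,10)=1
t=11: f(11,-3)=275 f(11,-1)=451 f(11,1)=461 f(11,3)=330 f(11,5)=165 f(11,7)=55 f(11,9)=11 f(11,11)=1
t=12: f(12,-4)=275 f(12,-2)=726 f(12,0)=912 f(12,2)=791 f(12,4)=495 f(12,6)=220 f(12,8)=66 f(12,10)=12 f(12,12)=1
t=13: f(13,-3)=1001 f(13,-1)=1638 f(13,1)=1703 f(13,3)=1286 f(13,5)=715 f(13,7)=286 f(13,9)=78 f(13,11)=13 f(13,13)=1
Σ_s f(13,s) = 6721
P = 6721/8192 = 6721/8192

Answer: 6721/8192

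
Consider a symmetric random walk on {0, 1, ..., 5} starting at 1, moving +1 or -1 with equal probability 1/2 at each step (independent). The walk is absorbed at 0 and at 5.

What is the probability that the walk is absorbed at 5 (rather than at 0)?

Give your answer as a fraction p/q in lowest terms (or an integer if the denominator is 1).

Symmetric walk (p = 1/2): the harmonic-function argument gives P(hit 5 before 0 | start at 1) = a/N.
P = 1/5 = 1/5

Answer: 1/5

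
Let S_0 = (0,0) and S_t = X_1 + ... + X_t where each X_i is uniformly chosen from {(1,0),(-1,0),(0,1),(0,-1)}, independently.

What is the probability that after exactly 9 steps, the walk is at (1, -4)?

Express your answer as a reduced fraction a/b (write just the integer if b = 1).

Answer: 189/16384

Derivation:
Let h be the number of horizontal steps (so 9-h are vertical). To end at (1,-4) need (h+1)/2 right-steps and ((9-h)-4)/2 up-steps.
Sum over h with 1 ≤ h ≤ 5, h ≡ 1 (mod 2), 9-h ≡ 0 (mod 2):
h=1: C(9,1)·C(1,1)·C(8,2) = 9·1·28 = 252
h=3: C(9,3)·C(3,2)·C(6,1) = 84·3·6 = 1512
h=5: C(9,5)·C(5,3)·C(4,0) = 126·10·1 = 1260
Total favorable: 3024
Total paths: 4^9 = 262144
P = 3024/262144 = 189/16384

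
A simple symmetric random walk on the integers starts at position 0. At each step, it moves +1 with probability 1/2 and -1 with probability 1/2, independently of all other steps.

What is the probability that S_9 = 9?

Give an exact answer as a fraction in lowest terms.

Answer: 1/512

Derivation:
To reach position 9 after 9 steps: need 9 steps of +1 and 0 of -1.
Favorable paths: C(9,9) = 1
Total paths: 2^9 = 512
P = 1/512 = 1/512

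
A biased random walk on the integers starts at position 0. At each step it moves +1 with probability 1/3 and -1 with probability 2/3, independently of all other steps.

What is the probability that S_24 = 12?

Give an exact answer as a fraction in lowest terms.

Answer: 8614144/282429536481

Derivation:
To reach position 12 after 24 steps: need 18 steps of +1 and 6 steps of -1.
Number of such sequences: C(24,18) = 134596
Each has probability (1/3)^18 · (2/3)^6 = 64/282429536481
P = 134596 · 64/282429536481 = 8614144/282429536481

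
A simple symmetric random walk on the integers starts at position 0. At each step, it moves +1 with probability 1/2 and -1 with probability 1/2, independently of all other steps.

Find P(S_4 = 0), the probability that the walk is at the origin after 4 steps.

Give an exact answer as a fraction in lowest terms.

Answer: 3/8

Derivation:
To return to 0 after 4 steps: need exactly 2 steps of +1 and 2 of -1.
Favorable paths: C(4,2) = 6
Total paths: 2^4 = 16
P = 6/16 = 3/8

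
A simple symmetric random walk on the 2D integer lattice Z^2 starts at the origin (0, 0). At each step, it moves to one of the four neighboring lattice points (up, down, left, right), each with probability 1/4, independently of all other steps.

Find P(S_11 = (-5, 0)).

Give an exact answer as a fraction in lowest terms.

Answer: 27225/4194304

Derivation:
Let h be the number of horizontal steps (so 11-h are vertical). To end at (-5,0) need (h-5)/2 right-steps and ((11-h)+0)/2 up-steps.
Sum over h with 5 ≤ h ≤ 11, h ≡ 1 (mod 2), 11-h ≡ 0 (mod 2):
h=5: C(11,5)·C(5,0)·C(6,3) = 462·1·20 = 9240
h=7: C(11,7)·C(7,1)·C(4,2) = 330·7·6 = 13860
h=9: C(11,9)·C(9,2)·C(2,1) = 55·36·2 = 3960
h=11: C(11,11)·C(11,3)·C(0,0) = 1·165·1 = 165
Total favorable: 27225
Total paths: 4^11 = 4194304
P = 27225/4194304 = 27225/4194304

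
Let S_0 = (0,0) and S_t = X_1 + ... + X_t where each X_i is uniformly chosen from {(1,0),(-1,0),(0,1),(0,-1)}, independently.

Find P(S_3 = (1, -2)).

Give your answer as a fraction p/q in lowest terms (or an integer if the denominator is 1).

Answer: 3/64

Derivation:
Let h be the number of horizontal steps (so 3-h are vertical). To end at (1,-2) need (h+1)/2 right-steps and ((3-h)-2)/2 up-steps.
Sum over h with 1 ≤ h ≤ 1, h ≡ 1 (mod 2), 3-h ≡ 0 (mod 2):
h=1: C(3,1)·C(1,1)·C(2,0) = 3·1·1 = 3
Total favorable: 3
Total paths: 4^3 = 64
P = 3/64 = 3/64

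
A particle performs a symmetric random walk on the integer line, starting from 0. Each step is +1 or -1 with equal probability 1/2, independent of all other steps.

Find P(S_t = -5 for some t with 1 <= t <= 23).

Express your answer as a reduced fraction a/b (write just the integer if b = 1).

Count via complement. Let g(t,s) = #length-t paths at position s with S_1..S_t all ≠ -5.
g(t,s) = g(t-1,s-1) + g(t-1,s+1) for s ≠ -5; g(t,-5) = 0.
t=0: g(0,0)=1
t=1: g(1,-1)=1 g(1,1)=1
t=2: g(2,-2)=1 g(2,0)=2 g(2,2)=1
t=3: g(3,-3)=1 g(3,-1)=3 g(3,1)=3 g(3,3)=1
t=4: g(4,-4)=1 g(4,-2)=4 g(4,0)=6 g(4,2)=4 g(4,4)=1
t=5: g(5,-3)=5 g(5,-1)=10 g(5,1)=10 g(5,3)=5 g(5,5)=1
t=6: g(6,-4)=5 g(6,-2)=15 g(6,0)=20 g(6,2)=15 g(6,4)=6 g(6,6)=1
t=7: g(7,-3)=20 g(7,-1)=35 g(7,1)=35 g(7,3)=21 g(7,5)=7 g(7,7)=1
t=8: g(8,-4)=20 g(8,-2)=55 g(8,0)=70 g(8,2)=56 g(8,4)=28 g(8,6)=8 g(8,8)=1
t=9: g(9,-3)=75 g(9,-1)=125 g(9,1)=126 g(9,3)=84 g(9,5)=36 g(9,7)=9 g(9,9)=1
t=10: g(10,-4)=75 g(10,-2)=200 g(10,0)=251 g(10,2)=210 g(10,4)=120 g(10,6)=45 g(10,8)=10 g(10,10)=1
t=11: g(11,-3)=275 g(11,-1)=451 g(11,1)=461 g(11,3)=330 g(11,5)=165 g(11,7)=55 g(11,9)=11 g(11,11)=1
t=12: g(12,-4)=275 g(12,-2)=726 g(12,0)=912 g(12,2)=791 g(12,4)=495 g(12,6)=220 g(12,8)=66 g(12,10)=12 g(12,12)=1
t=13: g(13,-3)=1001 g(13,-1)=1638 g(13,1)=1703 g(13,3)=1286 g(13,5)=715 g(13,7)=286 g(13,9)=78 g(13,11)=13 g(13,13)=1
t=14: g(14,-4)=1001 g(14,-2)=2639 g(14,0)=3341 g(14,2)=2989 g(14,4)=2001 g(14,6)=1001 g(14,8)=364 g(14,10)=91 g(14,12)=14 g(14,14)=1
t=15: g(15,-3)=3640 g(15,-1)=5980 g(15,1)=6330 g(15,3)=4990 g(15,5)=3002 g(15,7)=1365 g(15,9)=455 g(15,11)=105 g(15,13)=15 g(15,15)=1
t=16: g(16,-4)=3640 g(16,-2)=9620 g(16,0)=12310 g(16,2)=11320 g(16,4)=7992 g(16,6)=4367 g(16,8)=1820 g(16,10)=560 g(16,12)=120 g(16,14)=16 g(16,16)=1
t=17: g(17,-3)=13260 g(17,-1)=21930 g(17,1)=23630 g(17,3)=19312 g(17,5)=12359 g(17,7)=6187 g(17,9)=2380 g(17,11)=680 g(17,13)=136 g(17,15)=17 g(17,17)=1
t=18: g(18,-4)=13260 g(18,-2)=35190 g(18,0)=45560 g(18,2)=42942 g(18,4)=31671 g(18,6)=18546 g(18,8)=8567 g(18,10)=3060 g(18,12)=816 g(18,14)=153 g(18,16)=18 g(18,18)=1
t=19: g(19,-3)=48450 g(19,-1)=80750 g(19,1)=88502 g(19,3)=74613 g(19,5)=50217 g(19,7)=27113 g(19,9)=11627 g(19,11)=3876 g(19,13)=969 g(19,15)=171 g(19,17)=19 g(19,19)=1
t=20: g(20,-4)=48450 g(20,-2)=129200 g(20,0)=169252 g(20,2)=163115 g(20,4)=124830 g(20,6)=77330 g(20,8)=38740 g(20,10)=15503 g(20,12)=4845 g(20,14)=1140 g(20,16)=190 g(20,18)=20 g(20,20)=1
t=21: g(21,-3)=177650 g(21,-1)=298452 g(21,1)=332367 g(21,3)=287945 g(21,5)=202160 g(21,7)=116070 g(21,9)=54243 g(21,11)=20348 g(21,13)=5985 g(21,15)=1330 g(21,17)=210 g(21,19)=21 g(21,21)=1
t=22: g(22,-4)=177650 g(22,-2)=476102 g(22,0)=630819 g(22,2)=620312 g(22,4)=490105 g(22,6)=318230 g(22,8)=170313 g(22,10)=74591 g(22,12)=26333 g(22,14)=7315 g(22,16)=1540 g(22,18)=231 g(22,20)=22 g(22,22)=1
t=23: g(23,-3)=653752 g(23,-1)=1106921 g(23,1)=1251131 g(23,3)=1110417 g(23,5)=808335 g(23,7)=488543 g(23,9)=244904 g(23,11)=100924 g(23,13)=33648 g(23,15)=8855 g(23,17)=1771 g(23,19)=253 g(23,21)=23 g(23,23)=1
Paths never hitting -5: Σ_s g(23,s) = 5809478
Paths hitting -5: 2^23 - 5809478 = 2579130
P = 2579130/8388608 = 1289565/4194304

Answer: 1289565/4194304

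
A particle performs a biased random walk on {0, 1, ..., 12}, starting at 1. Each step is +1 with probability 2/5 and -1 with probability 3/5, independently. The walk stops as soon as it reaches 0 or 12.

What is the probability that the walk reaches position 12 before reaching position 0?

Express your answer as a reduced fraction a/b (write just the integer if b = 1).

Biased walk: p = 2/5, q = 3/5, r = q/p = 3/2
Gambler's ruin: P(hit 12 before 0 | start at 1) = (1 - r^a)/(1 - r^N)
r^1 = 3/2; r^12 = 531441/4096
P = (1 - 3/2) / (1 - 531441/4096) = -1/2 / -527345/4096 = 2048/527345

Answer: 2048/527345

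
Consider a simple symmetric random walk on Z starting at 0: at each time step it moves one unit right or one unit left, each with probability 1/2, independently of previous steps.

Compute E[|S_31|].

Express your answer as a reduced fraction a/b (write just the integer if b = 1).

Answer: 300540195/67108864

Derivation:
S_31 takes values m ≡ 1 (mod 2) with |m| ≤ 31; P(S_31=m) = C(31,(31+m)/2)/2^31.
Total paths: 2^31 = 2147483648
Distribution: P(S=-31)=1/2147483648, P(S=-29)=31/2147483648, P(S=-27)=465/2147483648, P(S=-25)=4495/2147483648, P(S=-23)=31465/2147483648, P(S=-21)=169911/2147483648, P(S=-19)=736281/2147483648, P(S=-17)=2629575/2147483648, P(S=-15)=7888725/2147483648, P(S=-13)=20160075/2147483648, P(S=-11)=44352165/2147483648, P(S=-9)=84672315/2147483648, P(S=-7)=141120525/2147483648, P(S=-5)=206253075/2147483648, P(S=-3)=265182525/2147483648, P(S=-1)=300540195/2147483648, P(S=1)=300540195/2147483648, P(S=3)=265182525/2147483648, P(S=5)=206253075/2147483648, P(S=7)=141120525/2147483648, P(S=9)=84672315/2147483648, P(S=11)=44352165/2147483648, P(S=13)=20160075/2147483648, P(S=15)=7888725/2147483648, P(S=17)=2629575/2147483648, P(S=19)=736281/2147483648, P(S=21)=169911/2147483648, P(S=23)=31465/2147483648, P(S=25)=4495/2147483648, P(S=27)=465/2147483648, P(S=29)=31/2147483648, P(S=31)=1/2147483648
E[|S_31|] = Σ_m |m|·P(S_31=m) = 9617286240/2147483648 = 300540195/67108864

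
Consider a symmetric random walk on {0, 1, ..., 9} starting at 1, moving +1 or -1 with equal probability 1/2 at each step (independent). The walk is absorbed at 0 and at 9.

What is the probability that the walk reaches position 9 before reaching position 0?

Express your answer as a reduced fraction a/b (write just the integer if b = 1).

Answer: 1/9

Derivation:
Symmetric walk (p = 1/2): the harmonic-function argument gives P(hit 9 before 0 | start at 1) = a/N.
P = 1/9 = 1/9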